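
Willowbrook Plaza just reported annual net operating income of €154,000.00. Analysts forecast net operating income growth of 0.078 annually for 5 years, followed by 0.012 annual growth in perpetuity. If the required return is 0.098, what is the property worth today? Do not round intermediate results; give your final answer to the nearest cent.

D_1 = 166012.00000
D_2 = 178960.93600
D_3 = 192919.88901
D_4 = 207967.64035
D_5 = 224189.11630
Terminal value at year 5: TV = D_5×(1+g_2)/(r−g_2) = 226879.38569/0.086 = 2638132.39179
P_0 = D_1/(1+r)^1 + D_2/(1+r)^2 + D_3/(1+r)^3 + D_4/(1+r)^4 + D_5/(1+r)^5 + TV/(1+r)^5
    = 151194.89982 + 148440.89436 + 145737.05293 + 143082.46180 + 140476.22388 + 1653045.79730 = 2381977.33009

€2381977.33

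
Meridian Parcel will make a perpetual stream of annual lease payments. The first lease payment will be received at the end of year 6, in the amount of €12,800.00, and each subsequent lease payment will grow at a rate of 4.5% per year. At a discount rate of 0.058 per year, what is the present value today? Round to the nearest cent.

€742742.51

Value at end of year 5: C₁ / (r − g) = €12,800.00 / (0.058 − 0.045) = €984,615.3846
Discount to today: PV = €984,615.3846 / (1 + 0.058)^5 = €984,615.3846 / 1.325648 = €742,742.51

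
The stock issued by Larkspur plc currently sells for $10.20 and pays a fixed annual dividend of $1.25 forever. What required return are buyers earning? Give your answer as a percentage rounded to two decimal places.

12.25%

P = C/r ⇒ r = C/P = $1.25/$10.20 = 0.122549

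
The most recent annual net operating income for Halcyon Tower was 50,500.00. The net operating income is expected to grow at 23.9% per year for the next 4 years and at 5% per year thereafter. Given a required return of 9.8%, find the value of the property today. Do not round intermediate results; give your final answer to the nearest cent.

D_1 = 62569.50000
D_2 = 77523.61050
D_3 = 96051.75341
D_4 = 119008.12247
Terminal value at year 4: TV = D_4×(1+g_2)/(r−g_2) = 124958.52860/0.048 = 2603302.67913
P_0 = D_1/(1+r)^1 + D_2/(1+r)^2 + D_3/(1+r)^3 + D_4/(1+r)^4 + TV/(1+r)^4
    = 56984.97268 + 64302.71507 + 72560.16755 + 81878.00328 + 1791081.32167 = 2066807.18025

2066807.18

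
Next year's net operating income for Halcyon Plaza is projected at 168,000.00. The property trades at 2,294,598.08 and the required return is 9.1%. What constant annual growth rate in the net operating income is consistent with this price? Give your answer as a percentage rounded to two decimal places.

P = D₁/(r−g) ⇒ g = r − D₁/P = 0.091 − 168,000.00/2,294,598.08 = 0.017785

1.78%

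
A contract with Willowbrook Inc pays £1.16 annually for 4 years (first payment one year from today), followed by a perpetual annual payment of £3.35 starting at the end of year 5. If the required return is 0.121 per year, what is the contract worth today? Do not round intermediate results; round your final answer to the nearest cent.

PV of 4-year annuity: £1.16 × [1 − (1+0.121)^−4] / 0.121 = 3.51592
Perpetuity value at year 4: £3.35 / 0.121 = 27.68595
PV of perpetuity: 27.68595 / (1+0.121)^4 = 17.53222
Total PV = 3.51592 + 17.53222 = 21.04814

£21.05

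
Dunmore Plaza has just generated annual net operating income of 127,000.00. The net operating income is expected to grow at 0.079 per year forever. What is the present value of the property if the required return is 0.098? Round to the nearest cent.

7212263.16

D₁ = D₀ × (1 + g) = 127,000.00 × 1.079 = 137,033.0000
Growing perpetuity: P = D₁ / (r − g) = 137,033.0000 / (0.098 − 0.079) = 7,212,263.16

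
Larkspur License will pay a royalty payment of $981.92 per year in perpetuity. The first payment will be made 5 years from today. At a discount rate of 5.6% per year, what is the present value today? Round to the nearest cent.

Value at end of year 4: C / r = $981.92 / 0.056 = $17,534.2857
Discount to today: PV = $17,534.2857 / (1 + 0.056)^4 = $17,534.2857 / 1.243528 = $14,100.43

$14100.43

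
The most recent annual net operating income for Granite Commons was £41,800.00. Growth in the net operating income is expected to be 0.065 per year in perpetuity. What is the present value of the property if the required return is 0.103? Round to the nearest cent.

D₁ = D₀ × (1 + g) = £41,800.00 × 1.065 = £44,517.0000
Growing perpetuity: P = D₁ / (r − g) = £44,517.0000 / (0.103 − 0.065) = £1,171,500.00

£1171500.00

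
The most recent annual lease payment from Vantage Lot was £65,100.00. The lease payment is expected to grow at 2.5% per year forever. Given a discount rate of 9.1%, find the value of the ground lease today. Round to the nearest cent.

£1011022.73

D₁ = D₀ × (1 + g) = £65,100.00 × 1.025 = £66,727.5000
Growing perpetuity: P = D₁ / (r − g) = £66,727.5000 / (0.091 − 0.025) = £1,011,022.73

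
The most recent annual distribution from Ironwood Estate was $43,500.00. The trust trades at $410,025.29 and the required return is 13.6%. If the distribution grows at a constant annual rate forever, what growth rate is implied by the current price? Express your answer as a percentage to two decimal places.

2.70%

P = D₀(1+g)/(r−g) ⇒ P(r−g) = D₀(1+g) ⇒ g(P+D₀) = P·r − D₀
g = (P·r − D₀)/(P + D₀) = ($410,025.29×0.136 − $43,500.00) / ($410,025.29 + $43,500.00) = 0.027040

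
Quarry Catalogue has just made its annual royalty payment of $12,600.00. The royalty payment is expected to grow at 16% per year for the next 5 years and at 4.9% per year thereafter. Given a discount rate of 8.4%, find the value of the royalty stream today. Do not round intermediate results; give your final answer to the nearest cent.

D_1 = 14616.00000
D_2 = 16954.56000
D_3 = 19667.28960
D_4 = 22814.05594
D_5 = 26464.30489
Terminal value at year 5: TV = D_5×(1+g_2)/(r−g_2) = 27761.05583/0.035 = 793173.02358
P_0 = D_1/(1+r)^1 + D_2/(1+r)^2 + D_3/(1+r)^3 + D_4/(1+r)^4 + D_5/(1+r)^5 + TV/(1+r)^5
    = 13483.39483 + 14428.72510 + 15440.33313 + 16522.86571 + 17681.29541 + 529933.68251 = 607490.29670

$607490.30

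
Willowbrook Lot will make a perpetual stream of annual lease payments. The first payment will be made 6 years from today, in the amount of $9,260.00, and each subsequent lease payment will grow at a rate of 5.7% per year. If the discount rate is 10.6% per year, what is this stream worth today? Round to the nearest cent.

$114192.94

Value at end of year 5: C₁ / (r − g) = $9,260.00 / (0.106 − 0.057) = $188,979.5918
Discount to today: PV = $188,979.5918 / (1 + 0.106)^5 = $188,979.5918 / 1.654915 = $114,192.94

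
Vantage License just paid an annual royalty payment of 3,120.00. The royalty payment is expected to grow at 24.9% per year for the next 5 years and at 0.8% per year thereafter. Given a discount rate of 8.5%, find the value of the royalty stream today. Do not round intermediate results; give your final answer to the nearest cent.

106834.67

D_1 = 3896.88000
D_2 = 4867.20312
D_3 = 6079.13670
D_4 = 7592.84173
D_5 = 9483.45933
Terminal value at year 5: TV = D_5×(1+g_2)/(r−g_2) = 9559.32700/0.077 = 124147.10391
P_0 = D_1/(1+r)^1 + D_2/(1+r)^2 + D_3/(1+r)^3 + D_4/(1+r)^4 + D_5/(1+r)^5 + TV/(1+r)^5
    = 3591.59447 + 4134.47142 + 4759.40535 + 5478.79934 + 6306.93122 + 82563.46327 = 106834.66507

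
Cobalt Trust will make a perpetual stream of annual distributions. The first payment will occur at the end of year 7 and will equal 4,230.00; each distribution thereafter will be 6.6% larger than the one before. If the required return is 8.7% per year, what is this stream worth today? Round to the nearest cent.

Value at end of year 6: C₁ / (r − g) = 4,230.00 / (0.087 − 0.066) = 201,428.5714
Discount to today: PV = 201,428.5714 / (1 + 0.087)^6 = 201,428.5714 / 1.649595 = 122,107.91

122107.91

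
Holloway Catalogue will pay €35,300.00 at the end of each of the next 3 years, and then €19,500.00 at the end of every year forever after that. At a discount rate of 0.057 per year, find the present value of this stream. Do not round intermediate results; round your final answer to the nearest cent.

€384574.37

PV of 3-year annuity: €35,300.00 × [1 − (1+0.057)^−3] / 0.057 = 94883.50844
Perpetuity value at year 3: €19,500.00 / 0.057 = 342105.26316
PV of perpetuity: 342105.26316 / (1+0.057)^3 = 289690.86048
Total PV = 94883.50844 + 289690.86048 = 384574.36892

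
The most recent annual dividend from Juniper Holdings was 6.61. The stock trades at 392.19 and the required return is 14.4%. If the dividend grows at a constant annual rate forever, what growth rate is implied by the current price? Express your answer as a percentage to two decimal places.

P = D₀(1+g)/(r−g) ⇒ P(r−g) = D₀(1+g) ⇒ g(P+D₀) = P·r − D₀
g = (P·r − D₀)/(P + D₀) = (392.19×0.144 − 6.61) / (392.19 + 6.61) = 0.125039

12.50%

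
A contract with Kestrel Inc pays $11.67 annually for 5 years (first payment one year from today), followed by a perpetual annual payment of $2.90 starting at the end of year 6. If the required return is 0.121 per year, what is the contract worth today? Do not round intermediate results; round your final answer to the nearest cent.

$55.50

PV of 5-year annuity: $11.67 × [1 − (1+0.121)^−5] / 0.121 = 41.96373
Perpetuity value at year 5: $2.90 / 0.121 = 23.96694
PV of perpetuity: 23.96694 / (1+0.121)^5 = 13.53894
Total PV = 41.96373 + 13.53894 = 55.50267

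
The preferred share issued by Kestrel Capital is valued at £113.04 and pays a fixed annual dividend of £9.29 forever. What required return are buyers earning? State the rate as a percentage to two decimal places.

P = C/r ⇒ r = C/P = £9.29/£113.04 = 0.082183

8.22%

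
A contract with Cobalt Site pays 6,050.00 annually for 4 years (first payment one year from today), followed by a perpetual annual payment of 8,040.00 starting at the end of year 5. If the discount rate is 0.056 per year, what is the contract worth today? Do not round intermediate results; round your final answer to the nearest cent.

PV of 4-year annuity: 6,050.00 × [1 − (1+0.056)^−4] / 0.056 = 21157.34214
Perpetuity value at year 4: 8,040.00 / 0.056 = 143571.42857
PV of perpetuity: 143571.42857 / (1+0.056)^4 = 115454.89455
Total PV = 21157.34214 + 115454.89455 = 136612.23669

136612.24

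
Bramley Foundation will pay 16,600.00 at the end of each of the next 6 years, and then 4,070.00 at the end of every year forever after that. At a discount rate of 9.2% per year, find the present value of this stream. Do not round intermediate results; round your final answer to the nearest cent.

PV of 6-year annuity: 16,600.00 × [1 − (1+0.092)^−6] / 0.092 = 74024.29569
Perpetuity value at year 6: 4,070.00 / 0.092 = 44239.13043
PV of perpetuity: 44239.13043 / (1+0.092)^6 = 26089.80011
Total PV = 74024.29569 + 26089.80011 = 100114.09579

100114.10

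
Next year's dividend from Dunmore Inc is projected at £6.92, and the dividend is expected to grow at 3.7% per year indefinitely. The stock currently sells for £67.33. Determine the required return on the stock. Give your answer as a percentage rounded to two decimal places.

P = D₁/(r − g) ⇒ r = D₁/P + g = £6.9200/£67.33 + 0.037 = 0.102777 + 0.037 = 0.139777

13.98%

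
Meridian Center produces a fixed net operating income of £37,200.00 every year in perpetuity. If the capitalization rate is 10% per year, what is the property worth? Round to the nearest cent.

Level perpetuity: PV = C / r = £37,200.00 / 0.1 = £372,000.00

£372000.00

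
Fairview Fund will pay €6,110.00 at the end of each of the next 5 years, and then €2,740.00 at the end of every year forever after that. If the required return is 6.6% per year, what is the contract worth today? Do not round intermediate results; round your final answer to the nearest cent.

€55482.08

PV of 5-year annuity: €6,110.00 × [1 − (1+0.066)^−5] / 0.066 = 25322.82118
Perpetuity value at year 5: €2,740.00 / 0.066 = 41515.15152
PV of perpetuity: 41515.15152 / (1+0.066)^5 = 30159.25462
Total PV = 25322.82118 + 30159.25462 = 55482.07580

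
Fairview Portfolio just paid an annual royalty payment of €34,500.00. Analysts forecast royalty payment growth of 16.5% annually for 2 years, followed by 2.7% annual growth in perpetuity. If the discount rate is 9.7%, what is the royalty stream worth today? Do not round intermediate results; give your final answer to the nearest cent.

D_1 = 40192.50000
D_2 = 46824.26250
Terminal value at year 2: TV = D_2×(1+g_2)/(r−g_2) = 48088.51759/0.07 = 686978.82268
P_0 = D_1/(1+r)^1 + D_2/(1+r)^2 + TV/(1+r)^2
    = 36638.55971 + 38909.68283 + 570860.63232 = 646408.87485

€646408.87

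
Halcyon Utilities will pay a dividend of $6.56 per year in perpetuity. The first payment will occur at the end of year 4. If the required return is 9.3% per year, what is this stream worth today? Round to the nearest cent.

Value at end of year 3: C / r = $6.56 / 0.093 = $70.5376
Discount to today: PV = $70.5376 / (1 + 0.093)^3 = $70.5376 / 1.305751 = $54.02

$54.02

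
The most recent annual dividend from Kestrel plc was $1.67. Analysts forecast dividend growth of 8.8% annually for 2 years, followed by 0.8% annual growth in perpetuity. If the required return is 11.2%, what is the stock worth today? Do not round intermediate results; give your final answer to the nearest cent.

D_1 = 1.81696
D_2 = 1.97685
Terminal value at year 2: TV = D_2×(1+g_2)/(r−g_2) = 1.99267/0.104 = 19.16026
P_0 = D_1/(1+r)^1 + D_2/(1+r)^2 + TV/(1+r)^2
    = 1.63396 + 1.59869 + 15.49501 = 18.72766

$18.73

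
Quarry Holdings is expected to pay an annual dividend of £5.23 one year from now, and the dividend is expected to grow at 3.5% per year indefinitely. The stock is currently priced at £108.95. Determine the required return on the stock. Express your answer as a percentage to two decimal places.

P = D₁/(r − g) ⇒ r = D₁/P + g = £5.2300/£108.95 + 0.035 = 0.048004 + 0.035 = 0.083004

8.30%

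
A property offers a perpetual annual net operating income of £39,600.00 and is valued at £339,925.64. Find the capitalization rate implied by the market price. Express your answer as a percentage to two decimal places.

11.65%

P = C/r ⇒ r = C/P = £39,600.00/£339,925.64 = 0.116496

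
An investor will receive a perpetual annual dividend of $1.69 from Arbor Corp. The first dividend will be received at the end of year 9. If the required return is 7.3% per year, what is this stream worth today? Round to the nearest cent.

Value at end of year 8: C / r = $1.69 / 0.073 = $23.1507
Discount to today: PV = $23.1507 / (1 + 0.073)^8 = $23.1507 / 1.757105 = $13.18

$13.18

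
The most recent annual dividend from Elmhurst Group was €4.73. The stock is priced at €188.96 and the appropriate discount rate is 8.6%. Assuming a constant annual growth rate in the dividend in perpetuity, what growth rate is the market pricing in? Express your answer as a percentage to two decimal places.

5.95%

P = D₀(1+g)/(r−g) ⇒ P(r−g) = D₀(1+g) ⇒ g(P+D₀) = P·r − D₀
g = (P·r − D₀)/(P + D₀) = (€188.96×0.086 − €4.73) / (€188.96 + €4.73) = 0.059479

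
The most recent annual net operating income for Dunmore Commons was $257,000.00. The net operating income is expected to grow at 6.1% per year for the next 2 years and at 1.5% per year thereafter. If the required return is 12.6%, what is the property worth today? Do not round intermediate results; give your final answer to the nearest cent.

$2556905.93

D_1 = 272677.00000
D_2 = 289310.29700
Terminal value at year 2: TV = D_2×(1+g_2)/(r−g_2) = 293649.95145/0.111 = 2645495.05815
P_0 = D_1/(1+r)^1 + D_2/(1+r)^2 + TV/(1+r)^2
    = 242164.29840 + 228185.00942 + 2086556.61764 = 2556905.92546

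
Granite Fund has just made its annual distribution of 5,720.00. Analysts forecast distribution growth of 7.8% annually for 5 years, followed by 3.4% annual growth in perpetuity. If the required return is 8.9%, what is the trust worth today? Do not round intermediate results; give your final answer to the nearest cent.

129958.42

D_1 = 6166.16000
D_2 = 6647.12048
D_3 = 7165.59588
D_4 = 7724.51236
D_5 = 8327.02432
Terminal value at year 5: TV = D_5×(1+g_2)/(r−g_2) = 8610.14315/0.055 = 156548.05721
P_0 = D_1/(1+r)^1 + D_2/(1+r)^2 + D_3/(1+r)^3 + D_4/(1+r)^4 + D_5/(1+r)^5 + TV/(1+r)^5
    = 5662.22222 + 5605.02806 + 5548.41161 + 5492.36705 + 5436.88860 + 102213.50561 = 129958.42316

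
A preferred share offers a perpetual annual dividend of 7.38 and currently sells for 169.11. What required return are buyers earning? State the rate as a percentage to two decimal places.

4.36%

P = C/r ⇒ r = C/P = 7.38/169.11 = 0.043640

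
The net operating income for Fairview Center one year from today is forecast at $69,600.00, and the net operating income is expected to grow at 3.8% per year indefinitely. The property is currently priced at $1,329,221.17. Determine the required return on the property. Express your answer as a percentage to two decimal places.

P = D₁/(r − g) ⇒ r = D₁/P + g = $69,600.0000/$1,329,221.17 + 0.038 = 0.052361 + 0.038 = 0.090361

9.04%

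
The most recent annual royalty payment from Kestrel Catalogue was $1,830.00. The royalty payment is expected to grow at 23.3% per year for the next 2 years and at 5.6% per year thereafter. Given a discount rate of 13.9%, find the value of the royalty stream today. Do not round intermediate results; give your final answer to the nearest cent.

$31410.02

D_1 = 2256.39000
D_2 = 2782.12887
Terminal value at year 2: TV = D_2×(1+g_2)/(r−g_2) = 2937.92809/0.083 = 35396.72394
P_0 = D_1/(1+r)^1 + D_2/(1+r)^2 + TV/(1+r)^2
    = 1981.02722 + 2144.51849 + 27284.47619 = 31410.02190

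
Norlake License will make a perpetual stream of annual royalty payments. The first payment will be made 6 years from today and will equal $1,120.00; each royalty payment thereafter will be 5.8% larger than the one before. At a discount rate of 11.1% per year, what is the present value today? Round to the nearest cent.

Value at end of year 5: C₁ / (r − g) = $1,120.00 / (0.111 − 0.058) = $21,132.0755
Discount to today: PV = $21,132.0755 / (1 + 0.111)^5 = $21,132.0755 / 1.692662 = $12,484.52

$12484.52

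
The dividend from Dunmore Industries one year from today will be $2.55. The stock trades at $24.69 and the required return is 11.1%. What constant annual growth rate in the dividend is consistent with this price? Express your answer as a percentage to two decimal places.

0.77%

P = D₁/(r−g) ⇒ g = r − D₁/P = 0.111 − $2.55/$24.69 = 0.007719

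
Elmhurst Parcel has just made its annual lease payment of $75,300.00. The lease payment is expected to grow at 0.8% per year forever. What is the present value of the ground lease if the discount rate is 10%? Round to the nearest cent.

D₁ = D₀ × (1 + g) = $75,300.00 × 1.008 = $75,902.4000
Growing perpetuity: P = D₁ / (r − g) = $75,902.4000 / (0.1 − 0.008) = $825,026.09

$825026.09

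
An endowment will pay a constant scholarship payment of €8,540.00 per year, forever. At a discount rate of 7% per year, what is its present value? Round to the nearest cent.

Level perpetuity: PV = C / r = €8,540.00 / 0.07 = €122,000.00

€122000.00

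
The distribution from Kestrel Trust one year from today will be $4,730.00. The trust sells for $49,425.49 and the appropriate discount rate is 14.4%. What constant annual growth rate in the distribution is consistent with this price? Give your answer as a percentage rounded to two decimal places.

P = D₁/(r−g) ⇒ g = r − D₁/P = 0.144 − $4,730.00/$49,425.49 = 0.048300

4.83%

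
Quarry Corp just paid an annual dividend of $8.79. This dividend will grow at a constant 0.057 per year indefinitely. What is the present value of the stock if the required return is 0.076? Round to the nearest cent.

$489.00

D₁ = D₀ × (1 + g) = $8.79 × 1.057 = $9.2910
Growing perpetuity: P = D₁ / (r − g) = $9.2910 / (0.076 − 0.057) = $489.00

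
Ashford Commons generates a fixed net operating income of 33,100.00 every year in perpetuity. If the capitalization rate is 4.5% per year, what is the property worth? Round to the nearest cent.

Level perpetuity: PV = C / r = 33,100.00 / 0.045 = 735,555.56

735555.56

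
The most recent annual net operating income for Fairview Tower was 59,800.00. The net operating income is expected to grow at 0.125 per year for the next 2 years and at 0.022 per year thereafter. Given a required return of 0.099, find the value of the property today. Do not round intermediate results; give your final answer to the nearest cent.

955585.95

D_1 = 67275.00000
D_2 = 75684.37500
Terminal value at year 2: TV = D_2×(1+g_2)/(r−g_2) = 77349.43125/0.077 = 1004538.06818
P_0 = D_1/(1+r)^1 + D_2/(1+r)^2 + TV/(1+r)^2
    = 61214.74067 + 62662.95110 + 831708.26004 = 955585.95181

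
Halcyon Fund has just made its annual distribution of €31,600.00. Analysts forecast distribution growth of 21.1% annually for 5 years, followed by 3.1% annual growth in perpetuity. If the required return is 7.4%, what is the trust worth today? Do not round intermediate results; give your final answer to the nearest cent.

D_1 = 38267.60000
D_2 = 46342.06360
D_3 = 56120.23902
D_4 = 67961.60945
D_5 = 82301.50905
Terminal value at year 5: TV = D_5×(1+g_2)/(r−g_2) = 84852.85583/0.043 = 1973322.22855
P_0 = D_1/(1+r)^1 + D_2/(1+r)^2 + D_3/(1+r)^3 + D_4/(1+r)^4 + D_5/(1+r)^5 + TV/(1+r)^5
    = 35630.91248 + 40176.01025 + 45300.88307 + 51079.48733 + 57595.21337 + 1380945.69729 = 1610728.20378

€1610728.20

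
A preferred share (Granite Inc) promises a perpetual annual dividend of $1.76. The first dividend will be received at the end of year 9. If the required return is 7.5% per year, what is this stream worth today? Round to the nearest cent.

$13.16

Value at end of year 8: C / r = $1.76 / 0.075 = $23.4667
Discount to today: PV = $23.4667 / (1 + 0.075)^8 = $23.4667 / 1.783478 = $13.16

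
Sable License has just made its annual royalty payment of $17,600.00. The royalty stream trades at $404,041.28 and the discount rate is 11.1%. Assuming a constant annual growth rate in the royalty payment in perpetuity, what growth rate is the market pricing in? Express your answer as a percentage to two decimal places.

6.46%

P = D₀(1+g)/(r−g) ⇒ P(r−g) = D₀(1+g) ⇒ g(P+D₀) = P·r − D₀
g = (P·r − D₀)/(P + D₀) = ($404,041.28×0.111 − $17,600.00) / ($404,041.28 + $17,600.00) = 0.064625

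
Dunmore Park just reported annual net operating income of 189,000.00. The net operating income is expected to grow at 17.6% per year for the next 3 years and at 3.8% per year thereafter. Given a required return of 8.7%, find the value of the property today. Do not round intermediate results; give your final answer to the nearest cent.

5734885.20

D_1 = 222264.00000
D_2 = 261382.46400
D_3 = 307385.77766
Terminal value at year 3: TV = D_3×(1+g_2)/(r−g_2) = 319066.43722/0.049 = 6511559.94317
P_0 = D_1/(1+r)^1 + D_2/(1+r)^2 + D_3/(1+r)^3 + TV/(1+r)^3
    = 204474.70101 + 221216.41986 + 239328.89582 + 5069865.18087 = 5734885.19756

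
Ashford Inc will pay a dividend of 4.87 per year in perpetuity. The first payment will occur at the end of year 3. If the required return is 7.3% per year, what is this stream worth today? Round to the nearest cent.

Value at end of year 2: C / r = 4.87 / 0.073 = 66.7123
Discount to today: PV = 66.7123 / (1 + 0.073)^2 = 66.7123 / 1.151329 = 57.94

57.94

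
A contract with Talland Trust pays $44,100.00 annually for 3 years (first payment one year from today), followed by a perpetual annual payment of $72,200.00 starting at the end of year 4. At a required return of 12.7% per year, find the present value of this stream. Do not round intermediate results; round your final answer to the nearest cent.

PV of 3-year annuity: $44,100.00 × [1 − (1+0.127)^−3] / 0.127 = 104659.55409
Perpetuity value at year 3: $72,200.00 / 0.127 = 568503.93701
PV of perpetuity: 568503.93701 / (1+0.127)^3 = 397156.54913
Total PV = 104659.55409 + 397156.54913 = 501816.10322

$501816.10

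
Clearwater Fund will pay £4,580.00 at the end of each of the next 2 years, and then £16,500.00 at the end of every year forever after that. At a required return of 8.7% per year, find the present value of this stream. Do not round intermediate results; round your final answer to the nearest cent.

£168600.93

PV of 2-year annuity: £4,580.00 × [1 − (1+0.087)^−2] / 0.087 = 8089.63336
Perpetuity value at year 2: £16,500.00 / 0.087 = 189655.17241
PV of perpetuity: 189655.17241 / (1+0.087)^2 = 160511.29677
Total PV = 8089.63336 + 160511.29677 = 168600.93013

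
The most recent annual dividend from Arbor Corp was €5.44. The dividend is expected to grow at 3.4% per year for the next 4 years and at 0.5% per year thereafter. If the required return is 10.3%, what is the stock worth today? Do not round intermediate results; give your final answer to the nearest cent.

€61.65

D_1 = 5.62496
D_2 = 5.81621
D_3 = 6.01396
D_4 = 6.21843
Terminal value at year 4: TV = D_4×(1+g_2)/(r−g_2) = 6.24953/0.098 = 63.77068
P_0 = D_1/(1+r)^1 + D_2/(1+r)^2 + D_3/(1+r)^3 + D_4/(1+r)^4 + TV/(1+r)^4
    = 5.09969 + 4.78067 + 4.48161 + 4.20125 + 43.08430 = 61.64752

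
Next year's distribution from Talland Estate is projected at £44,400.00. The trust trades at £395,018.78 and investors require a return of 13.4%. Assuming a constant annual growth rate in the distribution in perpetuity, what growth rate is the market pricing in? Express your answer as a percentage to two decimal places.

P = D₁/(r−g) ⇒ g = r − D₁/P = 0.134 − £44,400.00/£395,018.78 = 0.021600

2.16%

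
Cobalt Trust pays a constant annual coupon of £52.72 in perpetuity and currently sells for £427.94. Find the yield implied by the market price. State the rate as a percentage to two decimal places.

P = C/r ⇒ r = C/P = £52.72/£427.94 = 0.123195

12.32%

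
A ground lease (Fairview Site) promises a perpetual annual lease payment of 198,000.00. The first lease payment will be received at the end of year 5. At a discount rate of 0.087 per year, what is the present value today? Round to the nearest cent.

Value at end of year 4: C / r = 198,000.00 / 0.087 = 2,275,862.0690
Discount to today: PV = 2,275,862.0690 / (1 + 0.087)^4 = 2,275,862.0690 / 1.396105 = 1,630,150.72

1630150.72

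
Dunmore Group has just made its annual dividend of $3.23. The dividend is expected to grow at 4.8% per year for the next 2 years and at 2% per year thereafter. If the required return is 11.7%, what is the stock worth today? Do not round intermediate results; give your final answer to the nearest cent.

$35.77

D_1 = 3.38504
D_2 = 3.54752
Terminal value at year 2: TV = D_2×(1+g_2)/(r−g_2) = 3.61847/0.097 = 37.30384
P_0 = D_1/(1+r)^1 + D_2/(1+r)^2 + TV/(1+r)^2
    = 3.03047 + 2.84327 + 29.89835 = 35.77210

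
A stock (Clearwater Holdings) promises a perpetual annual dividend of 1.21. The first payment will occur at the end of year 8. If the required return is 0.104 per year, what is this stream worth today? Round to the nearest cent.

5.82

Value at end of year 7: C / r = 1.21 / 0.104 = 11.6346
Discount to today: PV = 11.6346 / (1 + 0.104)^7 = 11.6346 / 1.998865 = 5.82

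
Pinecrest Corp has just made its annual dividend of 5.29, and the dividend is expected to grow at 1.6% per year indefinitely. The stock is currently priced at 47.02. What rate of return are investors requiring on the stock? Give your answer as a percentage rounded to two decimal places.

D₁ = 5.29 × 1.016 = 5.3746
P = D₁/(r − g) ⇒ r = D₁/P + g = 5.3746/47.02 + 0.016 = 0.114305 + 0.016 = 0.130305

13.03%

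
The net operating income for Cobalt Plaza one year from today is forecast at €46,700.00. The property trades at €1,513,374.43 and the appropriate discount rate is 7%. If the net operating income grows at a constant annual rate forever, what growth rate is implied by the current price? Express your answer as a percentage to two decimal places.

3.91%

P = D₁/(r−g) ⇒ g = r − D₁/P = 0.07 − €46,700.00/€1,513,374.43 = 0.039142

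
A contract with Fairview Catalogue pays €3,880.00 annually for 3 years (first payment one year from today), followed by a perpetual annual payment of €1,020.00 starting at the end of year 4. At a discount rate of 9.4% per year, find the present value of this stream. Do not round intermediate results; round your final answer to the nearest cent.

PV of 3-year annuity: €3,880.00 × [1 − (1+0.094)^−3] / 0.094 = 9751.82725
Perpetuity value at year 3: €1,020.00 / 0.094 = 10851.06383
PV of perpetuity: 10851.06383 / (1+0.094)^3 = 8287.43914
Total PV = 9751.82725 + 8287.43914 = 18039.26639

€18039.27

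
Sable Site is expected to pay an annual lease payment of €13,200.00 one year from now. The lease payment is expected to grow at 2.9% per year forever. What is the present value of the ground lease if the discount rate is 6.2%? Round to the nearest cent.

Growing perpetuity: P = D₁ / (r − g) = €13,200.0000 / (0.062 − 0.029) = €400,000.00

€400000.00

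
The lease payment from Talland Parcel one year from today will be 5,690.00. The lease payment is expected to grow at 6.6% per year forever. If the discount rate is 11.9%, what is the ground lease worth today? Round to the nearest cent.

107358.49

Growing perpetuity: P = D₁ / (r − g) = 5,690.0000 / (0.119 − 0.066) = 107,358.49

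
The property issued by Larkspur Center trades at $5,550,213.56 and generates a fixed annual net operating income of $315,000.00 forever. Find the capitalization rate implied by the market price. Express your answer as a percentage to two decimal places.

P = C/r ⇒ r = C/P = $315,000.00/$5,550,213.56 = 0.056755

5.68%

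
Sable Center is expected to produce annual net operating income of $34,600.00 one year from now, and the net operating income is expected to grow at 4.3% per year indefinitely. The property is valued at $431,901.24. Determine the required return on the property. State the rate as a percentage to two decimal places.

12.31%

P = D₁/(r − g) ⇒ r = D₁/P + g = $34,600.0000/$431,901.24 + 0.043 = 0.080111 + 0.043 = 0.123111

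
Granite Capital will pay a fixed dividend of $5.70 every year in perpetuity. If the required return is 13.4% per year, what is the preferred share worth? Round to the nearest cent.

$42.54

Level perpetuity: PV = C / r = $5.70 / 0.134 = $42.54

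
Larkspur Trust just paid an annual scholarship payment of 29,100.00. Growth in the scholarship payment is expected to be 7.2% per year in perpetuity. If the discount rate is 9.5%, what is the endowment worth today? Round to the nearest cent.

1356313.04

D₁ = D₀ × (1 + g) = 29,100.00 × 1.072 = 31,195.2000
Growing perpetuity: P = D₁ / (r − g) = 31,195.2000 / (0.095 − 0.072) = 1,356,313.04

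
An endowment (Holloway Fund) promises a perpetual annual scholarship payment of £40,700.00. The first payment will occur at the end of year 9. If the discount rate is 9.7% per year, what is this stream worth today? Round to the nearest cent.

Value at end of year 8: C / r = £40,700.00 / 0.097 = £419,587.6289
Discount to today: PV = £419,587.6289 / (1 + 0.097)^8 = £419,587.6289 / 2.097264 = £200,064.33

£200064.33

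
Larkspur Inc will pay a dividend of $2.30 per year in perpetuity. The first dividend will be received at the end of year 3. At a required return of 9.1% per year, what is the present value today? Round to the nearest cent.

$21.23

Value at end of year 2: C / r = $2.30 / 0.091 = $25.2747
Discount to today: PV = $25.2747 / (1 + 0.091)^2 = $25.2747 / 1.190281 = $21.23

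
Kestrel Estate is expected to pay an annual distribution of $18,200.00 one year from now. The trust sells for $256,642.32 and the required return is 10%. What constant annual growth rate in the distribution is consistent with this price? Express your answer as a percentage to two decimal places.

P = D₁/(r−g) ⇒ g = r − D₁/P = 0.1 − $18,200.00/$256,642.32 = 0.029084

2.91%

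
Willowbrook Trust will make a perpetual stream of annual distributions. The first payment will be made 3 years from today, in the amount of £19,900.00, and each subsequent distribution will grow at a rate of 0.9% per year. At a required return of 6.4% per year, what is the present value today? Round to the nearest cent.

£319600.27

Value at end of year 2: C₁ / (r − g) = £19,900.00 / (0.064 − 0.009) = £361,818.1818
Discount to today: PV = £361,818.1818 / (1 + 0.064)^2 = £361,818.1818 / 1.132096 = £319,600.27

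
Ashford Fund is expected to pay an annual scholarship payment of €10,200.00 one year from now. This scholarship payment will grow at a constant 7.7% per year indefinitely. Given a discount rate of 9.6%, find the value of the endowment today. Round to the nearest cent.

€536842.11

Growing perpetuity: P = D₁ / (r − g) = €10,200.0000 / (0.096 − 0.077) = €536,842.11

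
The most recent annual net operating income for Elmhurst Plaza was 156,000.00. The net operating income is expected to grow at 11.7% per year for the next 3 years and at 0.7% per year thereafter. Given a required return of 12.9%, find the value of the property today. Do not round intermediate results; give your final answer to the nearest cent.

1705137.41

D_1 = 174252.00000
D_2 = 194639.48400
D_3 = 217412.30363
Terminal value at year 3: TV = D_3×(1+g_2)/(r−g_2) = 218934.18975/0.122 = 1794542.53896
P_0 = D_1/(1+r)^1 + D_2/(1+r)^2 + D_3/(1+r)^3 + TV/(1+r)^3
    = 154341.89548 + 152701.41475 + 151078.37048 + 1247015.73015 = 1705137.41087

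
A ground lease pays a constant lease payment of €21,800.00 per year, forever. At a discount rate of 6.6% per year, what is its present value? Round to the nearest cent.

€330303.03

Level perpetuity: PV = C / r = €21,800.00 / 0.066 = €330,303.03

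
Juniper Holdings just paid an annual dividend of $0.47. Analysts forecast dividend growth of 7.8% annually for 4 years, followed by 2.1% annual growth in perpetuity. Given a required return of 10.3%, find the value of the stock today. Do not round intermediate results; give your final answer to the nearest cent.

$7.12

D_1 = 0.50666
D_2 = 0.54618
D_3 = 0.58878
D_4 = 0.63471
Terminal value at year 4: TV = D_4×(1+g_2)/(r−g_2) = 0.64804/0.082 = 7.90287
P_0 = D_1/(1+r)^1 + D_2/(1+r)^2 + D_3/(1+r)^3 + D_4/(1+r)^4 + TV/(1+r)^4
    = 0.45935 + 0.44894 + 0.43876 + 0.42882 + 5.33928 = 7.11514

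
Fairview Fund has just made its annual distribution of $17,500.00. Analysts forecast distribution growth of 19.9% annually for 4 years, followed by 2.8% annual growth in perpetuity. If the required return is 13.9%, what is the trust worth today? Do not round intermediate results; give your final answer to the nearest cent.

$278734.08

D_1 = 20982.50000
D_2 = 25158.01750
D_3 = 30164.46298
D_4 = 36167.19112
Terminal value at year 4: TV = D_4×(1+g_2)/(r−g_2) = 37179.87247/0.111 = 334953.80601
P_0 = D_1/(1+r)^1 + D_2/(1+r)^2 + D_3/(1+r)^3 + D_4/(1+r)^4 + TV/(1+r)^4
    = 18421.86128 + 19392.28418 + 20413.82680 + 21489.18203 + 199016.92910 = 278734.08339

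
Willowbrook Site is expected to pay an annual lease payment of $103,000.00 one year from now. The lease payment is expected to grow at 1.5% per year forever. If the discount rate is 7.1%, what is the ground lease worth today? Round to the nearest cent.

$1839285.71

Growing perpetuity: P = D₁ / (r − g) = $103,000.0000 / (0.071 − 0.015) = $1,839,285.71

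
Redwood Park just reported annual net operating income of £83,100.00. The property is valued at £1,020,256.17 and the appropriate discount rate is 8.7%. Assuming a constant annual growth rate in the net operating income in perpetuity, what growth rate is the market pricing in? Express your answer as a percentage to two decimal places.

0.51%

P = D₀(1+g)/(r−g) ⇒ P(r−g) = D₀(1+g) ⇒ g(P+D₀) = P·r − D₀
g = (P·r − D₀)/(P + D₀) = (£1,020,256.17×0.087 − £83,100.00) / (£1,020,256.17 + £83,100.00) = 0.005132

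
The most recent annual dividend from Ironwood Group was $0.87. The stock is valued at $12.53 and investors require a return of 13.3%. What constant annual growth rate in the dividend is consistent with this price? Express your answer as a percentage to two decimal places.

5.94%

P = D₀(1+g)/(r−g) ⇒ P(r−g) = D₀(1+g) ⇒ g(P+D₀) = P·r − D₀
g = (P·r − D₀)/(P + D₀) = ($12.53×0.133 − $0.87) / ($12.53 + $0.87) = 0.059440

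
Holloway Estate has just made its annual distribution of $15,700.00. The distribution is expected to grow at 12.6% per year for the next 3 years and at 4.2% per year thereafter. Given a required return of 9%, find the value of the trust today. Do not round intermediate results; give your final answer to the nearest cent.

$425998.10

D_1 = 17678.20000
D_2 = 19905.65320
D_3 = 22413.76550
Terminal value at year 3: TV = D_3×(1+g_2)/(r−g_2) = 23355.14365/0.048 = 486565.49280
P_0 = D_1/(1+r)^1 + D_2/(1+r)^2 + D_3/(1+r)^3 + TV/(1+r)^3
    = 16218.53211 + 16754.19005 + 17307.53945 + 375717.83551 = 425998.09712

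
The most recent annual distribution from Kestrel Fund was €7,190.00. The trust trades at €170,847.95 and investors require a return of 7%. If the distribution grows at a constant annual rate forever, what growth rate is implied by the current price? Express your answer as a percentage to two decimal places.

2.68%

P = D₀(1+g)/(r−g) ⇒ P(r−g) = D₀(1+g) ⇒ g(P+D₀) = P·r − D₀
g = (P·r − D₀)/(P + D₀) = (€170,847.95×0.07 − €7,190.00) / (€170,847.95 + €7,190.00) = 0.026788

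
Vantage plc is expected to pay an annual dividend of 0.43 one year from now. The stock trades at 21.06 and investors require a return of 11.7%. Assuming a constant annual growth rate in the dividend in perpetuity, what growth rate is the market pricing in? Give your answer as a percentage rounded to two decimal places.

P = D₁/(r−g) ⇒ g = r − D₁/P = 0.117 − 0.43/21.06 = 0.096582

9.66%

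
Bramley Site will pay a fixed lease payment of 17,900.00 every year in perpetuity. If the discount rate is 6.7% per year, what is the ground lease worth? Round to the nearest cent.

Level perpetuity: PV = C / r = 17,900.00 / 0.067 = 267,164.18

267164.18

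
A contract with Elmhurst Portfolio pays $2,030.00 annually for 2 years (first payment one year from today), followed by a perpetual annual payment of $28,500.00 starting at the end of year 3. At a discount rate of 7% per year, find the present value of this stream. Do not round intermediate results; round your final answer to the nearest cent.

$359284.62

PV of 2-year annuity: $2,030.00 × [1 − (1+0.07)^−2] / 0.07 = 3670.27688
Perpetuity value at year 2: $28,500.00 / 0.07 = 407142.85714
PV of perpetuity: 407142.85714 / (1+0.07)^2 = 355614.33937
Total PV = 3670.27688 + 355614.33937 = 359284.61625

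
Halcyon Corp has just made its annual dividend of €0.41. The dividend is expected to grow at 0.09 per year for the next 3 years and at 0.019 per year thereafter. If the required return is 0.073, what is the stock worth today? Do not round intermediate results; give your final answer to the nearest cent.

D_1 = 0.44690
D_2 = 0.48712
D_3 = 0.53096
Terminal value at year 3: TV = D_3×(1+g_2)/(r−g_2) = 0.54105/0.054 = 10.01945
P_0 = D_1/(1+r)^1 + D_2/(1+r)^2 + D_3/(1+r)^3 + TV/(1+r)^3
    = 0.41650 + 0.42309 + 0.42980 + 8.11044 = 9.37983

€9.38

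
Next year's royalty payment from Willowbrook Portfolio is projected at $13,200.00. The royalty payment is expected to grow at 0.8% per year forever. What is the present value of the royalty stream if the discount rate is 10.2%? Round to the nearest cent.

$140425.53

Growing perpetuity: P = D₁ / (r − g) = $13,200.0000 / (0.102 − 0.008) = $140,425.53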